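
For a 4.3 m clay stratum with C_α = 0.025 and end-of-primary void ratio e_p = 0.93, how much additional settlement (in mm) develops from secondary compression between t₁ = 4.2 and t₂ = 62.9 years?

S_s ≈ 65.5 mm

Secondary compression: S_s = C_α·H/(1+e_p)·log₁₀(t₂/t₁)
S_s = 0.025×4.3/(1+0.93)×log₁₀(62.9/4.2)
    = 0.0557 × 1.175 = 0.06547 m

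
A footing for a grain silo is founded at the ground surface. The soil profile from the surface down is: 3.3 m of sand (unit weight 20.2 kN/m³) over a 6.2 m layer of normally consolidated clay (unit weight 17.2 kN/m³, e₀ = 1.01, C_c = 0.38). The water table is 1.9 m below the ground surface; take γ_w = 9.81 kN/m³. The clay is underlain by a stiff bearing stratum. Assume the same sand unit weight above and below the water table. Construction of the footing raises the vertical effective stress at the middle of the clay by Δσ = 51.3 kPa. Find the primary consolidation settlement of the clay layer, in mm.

Mid-depth of clay below the ground surface: z = 3.3 + 6.2/2 = 6.4 m.
Total vertical stress at mid-clay: σ_v = 20.2×3.3 + 17.2×3.1 = 119.98 kPa.
Pore pressure: u = 9.81×(6.4 − 1.9) = 44.145 kPa.
Initial effective stress: σ'_0 = σ_v − u = 119.98 − 44.145 = 75.835 kPa.
Final effective stress: σ'_f = σ'_0 + Δσ = 75.835 + 51.3 = 127.13 kPa.
Normally consolidated clay, so the full stress increment lies on the virgin compression line:
S_c = C_c·H/(1+e₀)·log₁₀(σ'_f/σ'_0) = 0.38×6.2/(1+1.01)×log₁₀(127.13/75.835)
    = 1.1721 × 0.22438 = 0.263 m

S_c ≈ 263 mm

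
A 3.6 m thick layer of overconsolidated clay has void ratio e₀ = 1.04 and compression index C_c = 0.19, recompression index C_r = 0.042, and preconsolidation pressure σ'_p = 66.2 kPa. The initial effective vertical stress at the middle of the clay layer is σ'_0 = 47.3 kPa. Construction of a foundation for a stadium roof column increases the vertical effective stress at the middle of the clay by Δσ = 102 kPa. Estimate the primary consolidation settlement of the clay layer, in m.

S_c ≈ 0.129 m

Final effective stress: σ'_f = 47.3 + 102 = 149.3 kPa.
σ'_f = 149.3 > σ'_p = 66.2 kPa, so the stress path crosses the preconsolidation pressure — recompression up to σ'_p, then virgin compression beyond:
S_c = H/(1+e₀)·[C_r·log₁₀(σ'_p/σ'_0) + C_c·log₁₀(σ'_f/σ'_p)]
    = 3.6/2.04 × [0.042×log₁₀(66.2/47.3) + 0.19×log₁₀(149.3/66.2)]
    = 1.7647 × [0.0061319 + 0.067108] = 0.1292 m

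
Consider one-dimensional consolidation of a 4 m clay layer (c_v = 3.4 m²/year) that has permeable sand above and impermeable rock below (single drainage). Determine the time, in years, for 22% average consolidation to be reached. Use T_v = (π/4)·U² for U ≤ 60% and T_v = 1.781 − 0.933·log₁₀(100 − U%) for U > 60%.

Drainage path length: H_d = H = 4 m (single drainage).
U ≤ 60%: T_v = (π/4)·U² = (π/4)×0.22² = 0.038013.
t = T_v·H_d²/c_v = 0.038013×4²/3.4 = 0.1789 years.

t ≈ 0.179 years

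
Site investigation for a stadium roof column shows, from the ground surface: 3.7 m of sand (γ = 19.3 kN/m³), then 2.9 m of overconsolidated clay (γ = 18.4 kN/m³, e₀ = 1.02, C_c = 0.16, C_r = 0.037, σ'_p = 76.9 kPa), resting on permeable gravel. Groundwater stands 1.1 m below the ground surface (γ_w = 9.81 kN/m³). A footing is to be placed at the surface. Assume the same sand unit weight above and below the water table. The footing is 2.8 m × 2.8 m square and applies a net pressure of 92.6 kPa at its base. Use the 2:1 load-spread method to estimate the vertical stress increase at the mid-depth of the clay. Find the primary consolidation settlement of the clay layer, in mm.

Mid-depth of clay below the ground surface: z = 3.7 + 2.9/2 = 5.15 m.
Total vertical stress at mid-clay: σ_v = 19.3×3.7 + 18.4×1.45 = 98.09 kPa.
Pore pressure: u = 9.81×(5.15 − 1.1) = 39.73 kPa.
Initial effective stress: σ'_0 = σ_v − u = 98.09 − 39.73 = 58.36 kPa.
Stress increase at mid-clay by the 2:1 spreading method:
Δσ = qBL/((B+z)(L+z)) = 92.6×2.8×2.8/((2.8+5.15)(2.8+5.15)) = 11.487 kPa
Final effective stress: σ'_f = 58.36 + 11.487 = 69.847 kPa.
σ'_f = 69.847 ≤ σ'_p = 76.9 kPa, so the clay remains overconsolidated and only the recompression index applies:
S_c = C_r·H/(1+e₀)·log₁₀(σ'_f/σ'_0) = 0.037×2.9/2.02×log₁₀(69.847/58.36)
    = 0.053117 × 0.078032 = 0.004145 m

S_c ≈ 4.14 mm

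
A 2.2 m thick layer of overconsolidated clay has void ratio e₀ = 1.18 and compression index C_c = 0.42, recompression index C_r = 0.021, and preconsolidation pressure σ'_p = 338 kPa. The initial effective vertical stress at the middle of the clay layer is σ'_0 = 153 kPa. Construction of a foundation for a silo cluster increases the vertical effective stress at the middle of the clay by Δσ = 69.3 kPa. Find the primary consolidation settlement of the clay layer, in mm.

S_c ≈ 3.44 mm

Final effective stress: σ'_f = 153 + 69.3 = 222.3 kPa.
σ'_f = 222.3 ≤ σ'_p = 338 kPa, so the clay remains overconsolidated and only the recompression index applies:
S_c = C_r·H/(1+e₀)·log₁₀(σ'_f/σ'_0) = 0.021×2.2/2.18×log₁₀(222.3/153)
    = 0.021193 × 0.16225 = 0.003439 m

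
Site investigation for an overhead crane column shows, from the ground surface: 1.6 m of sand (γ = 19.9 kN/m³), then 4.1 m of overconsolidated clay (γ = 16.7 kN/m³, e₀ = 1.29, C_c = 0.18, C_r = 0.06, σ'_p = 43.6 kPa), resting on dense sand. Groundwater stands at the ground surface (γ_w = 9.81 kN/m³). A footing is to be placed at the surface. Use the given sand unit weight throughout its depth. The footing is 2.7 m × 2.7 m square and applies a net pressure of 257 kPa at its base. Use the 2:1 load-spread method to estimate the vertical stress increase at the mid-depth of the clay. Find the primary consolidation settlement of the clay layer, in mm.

S_c ≈ 96.1 mm

Mid-depth of clay below the ground surface: z = 1.6 + 4.1/2 = 3.65 m.
Total vertical stress at mid-clay: σ_v = 19.9×1.6 + 16.7×2.05 = 66.075 kPa.
Pore pressure: u = 9.81×(3.65 − 0) = 35.806 kPa.
Initial effective stress: σ'_0 = σ_v − u = 66.075 − 35.806 = 30.269 kPa.
Stress increase at mid-clay by the 2:1 spreading method:
Δσ = qBL/((B+z)(L+z)) = 257×2.7×2.7/((2.7+3.65)(2.7+3.65)) = 46.464 kPa
Final effective stress: σ'_f = 30.269 + 46.464 = 76.733 kPa.
σ'_f = 76.733 > σ'_p = 43.6 kPa, so the stress path crosses the preconsolidation pressure — recompression up to σ'_p, then virgin compression beyond:
S_c = H/(1+e₀)·[C_r·log₁₀(σ'_p/σ'_0) + C_c·log₁₀(σ'_f/σ'_p)]
    = 4.1/2.29 × [0.06×log₁₀(43.6/30.269) + 0.18×log₁₀(76.733/43.6)]
    = 1.7904 × [0.0095093 + 0.044189] = 0.09614 m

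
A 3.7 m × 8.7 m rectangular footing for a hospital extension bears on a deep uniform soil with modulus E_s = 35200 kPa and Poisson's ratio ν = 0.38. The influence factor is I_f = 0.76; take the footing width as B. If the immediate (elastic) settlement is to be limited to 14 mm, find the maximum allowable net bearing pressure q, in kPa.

S_e = q·B·(1−ν²)/E_s · I_f  ⇒  q = S_e·E_s / (B·(1−ν²)·I_f).
q = 0.014 × 35200 / (3.7 × 0.8556 × 0.76) = 204.8 kPa

q ≈ 205 kPa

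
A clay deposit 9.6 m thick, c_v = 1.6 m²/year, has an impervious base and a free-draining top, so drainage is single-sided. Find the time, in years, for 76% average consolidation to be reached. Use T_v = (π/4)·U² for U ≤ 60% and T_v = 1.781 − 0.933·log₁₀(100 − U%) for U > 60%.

Drainage path length: H_d = H = 9.6 m (single drainage).
U > 60%: T_v = 1.781 − 0.933·log₁₀(100 − 76) = 0.49326.
t = T_v·H_d²/c_v = 0.49326×9.6²/1.6 = 28.41 years.

t ≈ 28.4 years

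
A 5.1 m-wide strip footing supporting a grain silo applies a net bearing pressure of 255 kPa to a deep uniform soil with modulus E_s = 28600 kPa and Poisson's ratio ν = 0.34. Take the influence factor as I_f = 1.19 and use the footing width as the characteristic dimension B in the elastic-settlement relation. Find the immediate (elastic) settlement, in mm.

Immediate (elastic) settlement: S_e = q·B·(1−ν²)/E_s · I_f.
S_e = 255 × 5.1 × (1 − 0.34²) / 28600 × 1.19
    = 255 × 5.1 × 0.8844 / 28600 × 1.19
    = 0.04786 m = 47.86 mm

S_e ≈ 47.9 mm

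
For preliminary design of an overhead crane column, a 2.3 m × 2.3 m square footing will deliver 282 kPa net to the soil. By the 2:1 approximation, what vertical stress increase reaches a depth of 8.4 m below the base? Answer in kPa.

Δσ_z ≈ 13 kPa

By the 2:1 method the load spreads at 1 horizontal : 2 vertical, so at depth z the loaded area has grown by z in each plan dimension:
Δσ = qBL/((B+z)(L+z)) = 282×2.3×2.3/((2.3+8.4)(2.3+8.4)) = 13.03 kPa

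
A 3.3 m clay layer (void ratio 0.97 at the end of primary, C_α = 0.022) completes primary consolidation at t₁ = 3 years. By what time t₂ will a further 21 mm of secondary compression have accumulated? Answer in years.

t₂ ≈ 11.1 years

S_s = C_α·H/(1+e_p)·log₁₀(t₂/t₁) ⇒ log₁₀(t₂/t₁) = S_s·(1+e_p)/(C_α·H).
log₁₀(t₂/t₁) = 0.021 × (1+0.97) / (0.022×3.3) = 0.5698
t₂ = t₁ × 10^0.5698 = 3 × 3.714 = 11.14 years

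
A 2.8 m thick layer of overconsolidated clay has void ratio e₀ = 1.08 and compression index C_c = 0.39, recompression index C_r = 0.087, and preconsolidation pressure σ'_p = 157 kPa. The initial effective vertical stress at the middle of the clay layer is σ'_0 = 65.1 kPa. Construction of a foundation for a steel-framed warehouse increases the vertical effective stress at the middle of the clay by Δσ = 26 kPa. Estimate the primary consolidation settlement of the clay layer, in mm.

S_c ≈ 17.1 mm

Final effective stress: σ'_f = 65.1 + 26 = 91.1 kPa.
σ'_f = 91.1 ≤ σ'_p = 157 kPa, so the clay remains overconsolidated and only the recompression index applies:
S_c = C_r·H/(1+e₀)·log₁₀(σ'_f/σ'_0) = 0.087×2.8/2.08×log₁₀(91.1/65.1)
    = 0.11712 × 0.14594 = 0.01709 m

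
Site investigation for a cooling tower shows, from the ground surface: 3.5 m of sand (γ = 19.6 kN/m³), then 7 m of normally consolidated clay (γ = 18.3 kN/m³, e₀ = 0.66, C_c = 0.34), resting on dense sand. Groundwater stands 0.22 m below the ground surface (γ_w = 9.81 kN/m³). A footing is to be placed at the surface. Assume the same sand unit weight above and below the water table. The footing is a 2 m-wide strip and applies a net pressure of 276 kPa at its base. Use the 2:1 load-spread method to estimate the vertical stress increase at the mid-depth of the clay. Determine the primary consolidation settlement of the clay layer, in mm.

Mid-depth of clay below the ground surface: z = 3.5 + 7/2 = 7 m.
Total vertical stress at mid-clay: σ_v = 19.6×3.5 + 18.3×3.5 = 132.65 kPa.
Pore pressure: u = 9.81×(7 − 0.22) = 66.512 kPa.
Initial effective stress: σ'_0 = σ_v − u = 132.65 − 66.512 = 66.138 kPa.
Stress increase at mid-clay by the 2:1 spreading method:
Δσ = qB/(B+z) = 276×2/(2+7) = 61.333 kPa
Final effective stress: σ'_f = σ'_0 + Δσ = 66.138 + 61.333 = 127.47 kPa.
Normally consolidated clay, so the full stress increment lies on the virgin compression line:
S_c = C_c·H/(1+e₀)·log₁₀(σ'_f/σ'_0) = 0.34×7/(1+0.66)×log₁₀(127.47/66.138)
    = 1.4337 × 0.28496 = 0.4085 m

S_c ≈ 409 mm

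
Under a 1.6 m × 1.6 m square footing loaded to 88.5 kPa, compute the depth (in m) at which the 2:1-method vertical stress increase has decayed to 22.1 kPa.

2:1 spreading — at depth z the loaded area has grown by z in each plan dimension:
qB²/(B+z)² = Δσ_z ⇒ z = B(√(q/Δσ_z) − 1) = 1.6×(√(88.5/22.1) − 1) = 1.602 m

z ≈ 1.6 m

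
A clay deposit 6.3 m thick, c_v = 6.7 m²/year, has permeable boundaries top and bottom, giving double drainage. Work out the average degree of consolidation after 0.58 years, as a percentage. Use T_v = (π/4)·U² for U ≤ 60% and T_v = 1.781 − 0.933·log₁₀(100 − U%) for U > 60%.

Drainage path length: H_d = H/2 = 3.15 m (double drainage).
T_v = c_v·t/H_d² = 6.7×0.58/3.15² = 0.39164.
T_v = 0.39164 corresponds to the U > 60% branch:
U = 1 − 10^((1.781 − T_v)/0.933)/100 = 0.6916

U ≈ 69.2 %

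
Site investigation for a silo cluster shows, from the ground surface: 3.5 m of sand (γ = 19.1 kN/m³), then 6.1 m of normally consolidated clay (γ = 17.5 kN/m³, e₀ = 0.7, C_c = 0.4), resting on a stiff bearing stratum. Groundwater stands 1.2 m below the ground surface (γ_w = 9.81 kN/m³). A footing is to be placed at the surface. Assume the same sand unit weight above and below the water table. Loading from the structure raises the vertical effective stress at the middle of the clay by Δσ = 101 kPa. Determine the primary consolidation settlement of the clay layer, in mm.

Mid-depth of clay below the ground surface: z = 3.5 + 6.1/2 = 6.55 m.
Total vertical stress at mid-clay: σ_v = 19.1×3.5 + 17.5×3.05 = 120.23 kPa.
Pore pressure: u = 9.81×(6.55 − 1.2) = 52.483 kPa.
Initial effective stress: σ'_0 = σ_v − u = 120.23 − 52.483 = 67.747 kPa.
Final effective stress: σ'_f = σ'_0 + Δσ = 67.747 + 101 = 168.75 kPa.
Normally consolidated clay, so the full stress increment lies on the virgin compression line:
S_c = C_c·H/(1+e₀)·log₁₀(σ'_f/σ'_0) = 0.4×6.1/(1+0.7)×log₁₀(168.75/67.747)
    = 1.4353 × 0.39635 = 0.5689 m

S_c ≈ 569 mm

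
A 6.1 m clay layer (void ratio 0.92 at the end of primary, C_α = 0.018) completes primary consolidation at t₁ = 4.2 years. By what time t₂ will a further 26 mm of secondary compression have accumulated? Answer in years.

S_s = C_α·H/(1+e_p)·log₁₀(t₂/t₁) ⇒ log₁₀(t₂/t₁) = S_s·(1+e_p)/(C_α·H).
log₁₀(t₂/t₁) = 0.026 × (1+0.92) / (0.018×6.1) = 0.4546
t₂ = t₁ × 10^0.4546 = 4.2 × 2.849 = 11.96 years

t₂ ≈ 12 years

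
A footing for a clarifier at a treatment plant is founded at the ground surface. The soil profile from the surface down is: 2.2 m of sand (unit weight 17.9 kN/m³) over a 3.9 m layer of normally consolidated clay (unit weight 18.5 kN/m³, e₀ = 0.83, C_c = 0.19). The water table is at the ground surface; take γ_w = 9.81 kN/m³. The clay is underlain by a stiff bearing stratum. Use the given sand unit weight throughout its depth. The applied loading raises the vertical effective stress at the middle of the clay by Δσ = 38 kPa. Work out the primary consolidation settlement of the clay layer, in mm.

S_c ≈ 130 mm

Mid-depth of clay below the ground surface: z = 2.2 + 3.9/2 = 4.15 m.
Total vertical stress at mid-clay: σ_v = 17.9×2.2 + 18.5×1.95 = 75.455 kPa.
Pore pressure: u = 9.81×(4.15 − 0) = 40.712 kPa.
Initial effective stress: σ'_0 = σ_v − u = 75.455 − 40.712 = 34.743 kPa.
Final effective stress: σ'_f = σ'_0 + Δσ = 34.743 + 38 = 72.743 kPa.
Normally consolidated clay, so the full stress increment lies on the virgin compression line:
S_c = C_c·H/(1+e₀)·log₁₀(σ'_f/σ'_0) = 0.19×3.9/(1+0.83)×log₁₀(72.743/34.743)
    = 0.40492 × 0.32092 = 0.1299 m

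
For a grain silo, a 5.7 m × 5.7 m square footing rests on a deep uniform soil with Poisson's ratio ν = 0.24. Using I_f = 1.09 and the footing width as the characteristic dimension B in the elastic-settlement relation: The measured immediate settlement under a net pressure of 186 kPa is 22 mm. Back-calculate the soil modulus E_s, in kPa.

E_s ≈ 49500 kPa

S_e = q·B·(1−ν²)/E_s · I_f  ⇒  E_s = q·B·(1−ν²)·I_f / S_e.
E_s = 186 × 5.7 × 0.9424 × 1.09 / 0.022 = 49500 kPa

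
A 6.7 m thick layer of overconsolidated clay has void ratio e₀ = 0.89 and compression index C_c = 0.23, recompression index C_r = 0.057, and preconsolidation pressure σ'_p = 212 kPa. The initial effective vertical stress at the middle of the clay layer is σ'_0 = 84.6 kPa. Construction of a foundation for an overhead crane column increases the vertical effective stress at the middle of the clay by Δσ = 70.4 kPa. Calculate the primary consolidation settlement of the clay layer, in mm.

Final effective stress: σ'_f = 84.6 + 70.4 = 155 kPa.
σ'_f = 155 ≤ σ'_p = 212 kPa, so the clay remains overconsolidated and only the recompression index applies:
S_c = C_r·H/(1+e₀)·log₁₀(σ'_f/σ'_0) = 0.057×6.7/1.89×log₁₀(155/84.6)
    = 0.20206 × 0.26296 = 0.05314 m

S_c ≈ 53.1 mm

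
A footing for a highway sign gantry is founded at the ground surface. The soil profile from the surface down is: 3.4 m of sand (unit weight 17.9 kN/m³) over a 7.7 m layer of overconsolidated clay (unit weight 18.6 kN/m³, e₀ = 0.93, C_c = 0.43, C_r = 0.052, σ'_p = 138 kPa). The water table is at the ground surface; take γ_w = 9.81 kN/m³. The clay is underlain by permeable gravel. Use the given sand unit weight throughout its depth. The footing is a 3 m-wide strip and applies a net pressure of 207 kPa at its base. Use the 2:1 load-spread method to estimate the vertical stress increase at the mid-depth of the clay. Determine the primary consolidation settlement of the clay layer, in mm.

Mid-depth of clay below the ground surface: z = 3.4 + 7.7/2 = 7.25 m.
Total vertical stress at mid-clay: σ_v = 17.9×3.4 + 18.6×3.85 = 132.47 kPa.
Pore pressure: u = 9.81×(7.25 − 0) = 71.123 kPa.
Initial effective stress: σ'_0 = σ_v − u = 132.47 − 71.123 = 61.347 kPa.
Stress increase at mid-clay by the 2:1 spreading method:
Δσ = qB/(B+z) = 207×3/(3+7.25) = 60.585 kPa
Final effective stress: σ'_f = 61.347 + 60.585 = 121.93 kPa.
σ'_f = 121.93 ≤ σ'_p = 138 kPa, so the clay remains overconsolidated and only the recompression index applies:
S_c = C_r·H/(1+e₀)·log₁₀(σ'_f/σ'_0) = 0.052×7.7/1.93×log₁₀(121.93/61.347)
    = 0.20746 × 0.29832 = 0.06189 m

S_c ≈ 61.9 mm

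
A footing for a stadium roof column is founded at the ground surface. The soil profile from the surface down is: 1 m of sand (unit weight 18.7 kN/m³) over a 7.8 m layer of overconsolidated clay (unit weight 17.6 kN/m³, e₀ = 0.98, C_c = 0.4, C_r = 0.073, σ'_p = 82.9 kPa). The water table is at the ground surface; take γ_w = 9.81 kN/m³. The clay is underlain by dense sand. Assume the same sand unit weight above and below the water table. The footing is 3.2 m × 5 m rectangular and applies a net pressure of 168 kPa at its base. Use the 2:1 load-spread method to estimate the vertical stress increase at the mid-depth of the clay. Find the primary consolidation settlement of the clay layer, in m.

Mid-depth of clay below the ground surface: z = 1 + 7.8/2 = 4.9 m.
Total vertical stress at mid-clay: σ_v = 18.7×1 + 17.6×3.9 = 87.34 kPa.
Pore pressure: u = 9.81×(4.9 − 0) = 48.069 kPa.
Initial effective stress: σ'_0 = σ_v − u = 87.34 − 48.069 = 39.271 kPa.
Stress increase at mid-clay by the 2:1 spreading method:
Δσ = qBL/((B+z)(L+z)) = 168×3.2×5/((3.2+4.9)(5+4.9)) = 33.52 kPa
Final effective stress: σ'_f = 39.271 + 33.52 = 72.791 kPa.
σ'_f = 72.791 ≤ σ'_p = 82.9 kPa, so the clay remains overconsolidated and only the recompression index applies:
S_c = C_r·H/(1+e₀)·log₁₀(σ'_f/σ'_0) = 0.073×7.8/1.98×log₁₀(72.791/39.271)
    = 0.28758 × 0.26801 = 0.07707 m

S_c ≈ 0.0771 m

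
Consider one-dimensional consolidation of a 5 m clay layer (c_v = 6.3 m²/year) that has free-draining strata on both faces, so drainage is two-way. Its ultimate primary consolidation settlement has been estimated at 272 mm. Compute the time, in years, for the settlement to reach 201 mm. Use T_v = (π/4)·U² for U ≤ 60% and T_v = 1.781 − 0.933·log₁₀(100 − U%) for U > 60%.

t ≈ 0.456 years

Drainage path length: H_d = H/2 = 2.5 m (double drainage).
U = S(t)/S_ult = 201/272 = 0.739.
U > 60%: T_v = 1.781 − 0.933·log₁₀(100 − 73.897) = 0.45923.
t = T_v·H_d²/c_v = 0.45923×2.5²/6.3 = 0.4556 years.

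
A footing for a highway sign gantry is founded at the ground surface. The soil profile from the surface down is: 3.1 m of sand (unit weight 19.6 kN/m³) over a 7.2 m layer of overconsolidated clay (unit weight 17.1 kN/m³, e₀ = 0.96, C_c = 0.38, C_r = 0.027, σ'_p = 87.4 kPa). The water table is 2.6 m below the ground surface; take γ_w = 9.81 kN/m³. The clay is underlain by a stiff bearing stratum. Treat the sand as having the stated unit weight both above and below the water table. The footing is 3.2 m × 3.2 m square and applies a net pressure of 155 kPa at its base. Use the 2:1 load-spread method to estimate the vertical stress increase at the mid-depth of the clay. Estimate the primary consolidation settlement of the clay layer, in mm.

S_c ≈ 73.9 mm

Mid-depth of clay below the ground surface: z = 3.1 + 7.2/2 = 6.7 m.
Total vertical stress at mid-clay: σ_v = 19.6×3.1 + 17.1×3.6 = 122.32 kPa.
Pore pressure: u = 9.81×(6.7 − 2.6) = 40.221 kPa.
Initial effective stress: σ'_0 = σ_v − u = 122.32 − 40.221 = 82.099 kPa.
Stress increase at mid-clay by the 2:1 spreading method:
Δσ = qBL/((B+z)(L+z)) = 155×3.2×3.2/((3.2+6.7)(3.2+6.7)) = 16.194 kPa
Final effective stress: σ'_f = 82.099 + 16.194 = 98.293 kPa.
σ'_f = 98.293 > σ'_p = 87.4 kPa, so the stress path crosses the preconsolidation pressure — recompression up to σ'_p, then virgin compression beyond:
S_c = H/(1+e₀)·[C_r·log₁₀(σ'_p/σ'_0) + C_c·log₁₀(σ'_f/σ'_p)]
    = 7.2/1.96 × [0.027×log₁₀(87.4/82.099) + 0.38×log₁₀(98.293/87.4)]
    = 3.6735 × [0.00073369 + 0.019384] = 0.0739 m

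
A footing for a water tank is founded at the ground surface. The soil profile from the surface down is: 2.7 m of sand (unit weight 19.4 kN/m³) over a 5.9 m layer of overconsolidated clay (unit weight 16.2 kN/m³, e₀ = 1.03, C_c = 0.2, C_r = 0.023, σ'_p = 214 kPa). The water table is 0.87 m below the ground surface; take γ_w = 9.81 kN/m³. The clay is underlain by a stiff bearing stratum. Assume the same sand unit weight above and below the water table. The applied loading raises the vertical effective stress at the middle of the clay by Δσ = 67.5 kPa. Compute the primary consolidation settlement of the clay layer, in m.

S_c ≈ 0.0238 m

Mid-depth of clay below the ground surface: z = 2.7 + 5.9/2 = 5.65 m.
Total vertical stress at mid-clay: σ_v = 19.4×2.7 + 16.2×2.95 = 100.17 kPa.
Pore pressure: u = 9.81×(5.65 − 0.87) = 46.892 kPa.
Initial effective stress: σ'_0 = σ_v − u = 100.17 − 46.892 = 53.278 kPa.
Final effective stress: σ'_f = 53.278 + 67.5 = 120.78 kPa.
σ'_f = 120.78 ≤ σ'_p = 214 kPa, so the clay remains overconsolidated and only the recompression index applies:
S_c = C_r·H/(1+e₀)·log₁₀(σ'_f/σ'_0) = 0.023×5.9/2.03×log₁₀(120.78/53.278)
    = 0.066847 × 0.35545 = 0.02376 m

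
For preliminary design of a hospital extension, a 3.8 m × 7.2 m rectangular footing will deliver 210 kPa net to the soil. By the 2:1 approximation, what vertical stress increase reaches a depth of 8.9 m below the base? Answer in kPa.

Δσ_z ≈ 28.1 kPa

By the 2:1 method the load spreads at 1 horizontal : 2 vertical, so at depth z the loaded area has grown by z in each plan dimension:
Δσ = qBL/((B+z)(L+z)) = 210×3.8×7.2/((3.8+8.9)(7.2+8.9)) = 28.1 kPa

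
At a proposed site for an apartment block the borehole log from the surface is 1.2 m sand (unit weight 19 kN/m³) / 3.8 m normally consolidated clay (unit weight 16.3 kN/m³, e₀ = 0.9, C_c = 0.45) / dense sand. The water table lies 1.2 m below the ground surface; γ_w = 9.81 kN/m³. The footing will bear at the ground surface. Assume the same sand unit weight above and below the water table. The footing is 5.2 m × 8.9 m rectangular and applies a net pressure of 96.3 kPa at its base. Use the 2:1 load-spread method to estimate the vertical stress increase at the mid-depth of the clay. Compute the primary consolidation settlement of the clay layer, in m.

S_c ≈ 0.321 m

Mid-depth of clay below the ground surface: z = 1.2 + 3.8/2 = 3.1 m.
Total vertical stress at mid-clay: σ_v = 19×1.2 + 16.3×1.9 = 53.77 kPa.
Pore pressure: u = 9.81×(3.1 − 1.2) = 18.639 kPa.
Initial effective stress: σ'_0 = σ_v − u = 53.77 − 18.639 = 35.131 kPa.
Stress increase at mid-clay by the 2:1 spreading method:
Δσ = qBL/((B+z)(L+z)) = 96.3×5.2×8.9/((5.2+3.1)(8.9+3.1)) = 44.747 kPa
Final effective stress: σ'_f = σ'_0 + Δσ = 35.131 + 44.747 = 79.878 kPa.
Normally consolidated clay, so the full stress increment lies on the virgin compression line:
S_c = C_c·H/(1+e₀)·log₁₀(σ'_f/σ'_0) = 0.45×3.8/(1+0.9)×log₁₀(79.878/35.131)
    = 0.9 × 0.35674 = 0.3211 m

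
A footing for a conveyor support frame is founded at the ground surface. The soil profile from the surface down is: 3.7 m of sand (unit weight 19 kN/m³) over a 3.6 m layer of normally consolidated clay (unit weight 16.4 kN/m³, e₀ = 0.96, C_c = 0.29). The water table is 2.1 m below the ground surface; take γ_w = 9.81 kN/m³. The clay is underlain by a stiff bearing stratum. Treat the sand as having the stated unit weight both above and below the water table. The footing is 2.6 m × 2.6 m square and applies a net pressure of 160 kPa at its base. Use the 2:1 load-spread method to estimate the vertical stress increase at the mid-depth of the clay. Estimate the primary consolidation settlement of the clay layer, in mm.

S_c ≈ 51.3 mm

Mid-depth of clay below the ground surface: z = 3.7 + 3.6/2 = 5.5 m.
Total vertical stress at mid-clay: σ_v = 19×3.7 + 16.4×1.8 = 99.82 kPa.
Pore pressure: u = 9.81×(5.5 − 2.1) = 33.354 kPa.
Initial effective stress: σ'_0 = σ_v − u = 99.82 − 33.354 = 66.466 kPa.
Stress increase at mid-clay by the 2:1 spreading method:
Δσ = qBL/((B+z)(L+z)) = 160×2.6×2.6/((2.6+5.5)(2.6+5.5)) = 16.485 kPa
Final effective stress: σ'_f = σ'_0 + Δσ = 66.466 + 16.485 = 82.951 kPa.
Normally consolidated clay, so the full stress increment lies on the virgin compression line:
S_c = C_c·H/(1+e₀)·log₁₀(σ'_f/σ'_0) = 0.29×3.6/(1+0.96)×log₁₀(82.951/66.466)
    = 0.53265 × 0.096222 = 0.05125 m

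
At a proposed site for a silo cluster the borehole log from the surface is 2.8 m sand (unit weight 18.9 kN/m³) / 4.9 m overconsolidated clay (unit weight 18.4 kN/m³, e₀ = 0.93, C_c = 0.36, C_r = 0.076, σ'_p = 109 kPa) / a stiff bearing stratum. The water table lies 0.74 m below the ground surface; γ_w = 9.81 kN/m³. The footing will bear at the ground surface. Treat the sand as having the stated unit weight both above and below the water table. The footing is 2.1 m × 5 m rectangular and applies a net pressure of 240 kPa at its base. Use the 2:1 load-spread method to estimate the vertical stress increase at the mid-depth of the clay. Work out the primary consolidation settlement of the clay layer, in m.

S_c ≈ 0.0405 m

Mid-depth of clay below the ground surface: z = 2.8 + 4.9/2 = 5.25 m.
Total vertical stress at mid-clay: σ_v = 18.9×2.8 + 18.4×2.45 = 98 kPa.
Pore pressure: u = 9.81×(5.25 − 0.74) = 44.243 kPa.
Initial effective stress: σ'_0 = σ_v − u = 98 − 44.243 = 53.757 kPa.
Stress increase at mid-clay by the 2:1 spreading method:
Δσ = qBL/((B+z)(L+z)) = 240×2.1×5/((2.1+5.25)(5+5.25)) = 33.449 kPa
Final effective stress: σ'_f = 53.757 + 33.449 = 87.206 kPa.
σ'_f = 87.206 ≤ σ'_p = 109 kPa, so the clay remains overconsolidated and only the recompression index applies:
S_c = C_r·H/(1+e₀)·log₁₀(σ'_f/σ'_0) = 0.076×4.9/1.93×log₁₀(87.206/53.757)
    = 0.19296 × 0.21011 = 0.04054 m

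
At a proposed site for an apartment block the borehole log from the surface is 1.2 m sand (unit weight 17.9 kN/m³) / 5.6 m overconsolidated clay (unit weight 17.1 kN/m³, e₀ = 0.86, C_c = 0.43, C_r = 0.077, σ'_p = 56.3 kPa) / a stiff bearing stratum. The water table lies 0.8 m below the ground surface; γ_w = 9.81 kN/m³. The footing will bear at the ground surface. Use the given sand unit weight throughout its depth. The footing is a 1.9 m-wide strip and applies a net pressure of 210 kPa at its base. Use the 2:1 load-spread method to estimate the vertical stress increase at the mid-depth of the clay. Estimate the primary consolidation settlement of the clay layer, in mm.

Mid-depth of clay below the ground surface: z = 1.2 + 5.6/2 = 4 m.
Total vertical stress at mid-clay: σ_v = 17.9×1.2 + 17.1×2.8 = 69.36 kPa.
Pore pressure: u = 9.81×(4 − 0.8) = 31.392 kPa.
Initial effective stress: σ'_0 = σ_v − u = 69.36 − 31.392 = 37.968 kPa.
Stress increase at mid-clay by the 2:1 spreading method:
Δσ = qB/(B+z) = 210×1.9/(1.9+4) = 67.627 kPa
Final effective stress: σ'_f = 37.968 + 67.627 = 105.59 kPa.
σ'_f = 105.59 > σ'_p = 56.3 kPa, so the stress path crosses the preconsolidation pressure — recompression up to σ'_p, then virgin compression beyond:
S_c = H/(1+e₀)·[C_r·log₁₀(σ'_p/σ'_0) + C_c·log₁₀(σ'_f/σ'_p)]
    = 5.6/1.86 × [0.077×log₁₀(56.3/37.968) + 0.43×log₁₀(105.59/56.3)]
    = 3.0108 × [0.013174 + 0.11744] = 0.3933 m

S_c ≈ 393 mm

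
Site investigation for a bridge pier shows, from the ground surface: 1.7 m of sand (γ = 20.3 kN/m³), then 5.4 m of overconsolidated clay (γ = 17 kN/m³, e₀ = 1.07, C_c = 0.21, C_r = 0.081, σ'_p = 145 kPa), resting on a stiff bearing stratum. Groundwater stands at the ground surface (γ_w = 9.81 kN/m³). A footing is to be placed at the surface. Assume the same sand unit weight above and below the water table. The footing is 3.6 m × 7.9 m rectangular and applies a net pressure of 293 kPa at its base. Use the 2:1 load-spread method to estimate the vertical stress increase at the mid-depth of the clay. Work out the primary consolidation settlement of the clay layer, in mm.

Mid-depth of clay below the ground surface: z = 1.7 + 5.4/2 = 4.4 m.
Total vertical stress at mid-clay: σ_v = 20.3×1.7 + 17×2.7 = 80.41 kPa.
Pore pressure: u = 9.81×(4.4 − 0) = 43.164 kPa.
Initial effective stress: σ'_0 = σ_v − u = 80.41 − 43.164 = 37.246 kPa.
Stress increase at mid-clay by the 2:1 spreading method:
Δσ = qBL/((B+z)(L+z)) = 293×3.6×7.9/((3.6+4.4)(7.9+4.4)) = 84.684 kPa
Final effective stress: σ'_f = 37.246 + 84.684 = 121.93 kPa.
σ'_f = 121.93 ≤ σ'_p = 145 kPa, so the clay remains overconsolidated and only the recompression index applies:
S_c = C_r·H/(1+e₀)·log₁₀(σ'_f/σ'_0) = 0.081×5.4/2.07×log₁₀(121.93/37.246)
    = 0.2113 × 0.51503 = 0.1088 m

S_c ≈ 109 mm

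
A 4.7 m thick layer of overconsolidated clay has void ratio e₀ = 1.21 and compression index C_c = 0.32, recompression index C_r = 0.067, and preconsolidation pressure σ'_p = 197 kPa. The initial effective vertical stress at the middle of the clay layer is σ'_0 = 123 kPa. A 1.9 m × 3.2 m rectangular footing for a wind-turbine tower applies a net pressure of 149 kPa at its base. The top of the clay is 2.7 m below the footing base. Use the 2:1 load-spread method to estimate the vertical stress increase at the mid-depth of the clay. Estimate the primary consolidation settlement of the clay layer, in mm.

Mid-depth of clay below the footing base: z = 2.7 + 4.7/2 = 5.05 m.
Stress increase at mid-clay by the 2:1 spreading method:
Δσ = qBL/((B+z)(L+z)) = 149×1.9×3.2/((1.9+5.05)(3.2+5.05)) = 15.8 kPa
Final effective stress: σ'_f = 123 + 15.8 = 138.8 kPa.
σ'_f = 138.8 ≤ σ'_p = 197 kPa, so the clay remains overconsolidated and only the recompression index applies:
S_c = C_r·H/(1+e₀)·log₁₀(σ'_f/σ'_0) = 0.067×4.7/2.21×log₁₀(138.8/123)
    = 0.14249 × 0.052484 = 0.007478 m

S_c ≈ 7.48 mm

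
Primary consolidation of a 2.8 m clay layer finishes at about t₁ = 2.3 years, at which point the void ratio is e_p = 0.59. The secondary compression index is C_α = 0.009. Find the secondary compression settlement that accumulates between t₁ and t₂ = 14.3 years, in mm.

S_s ≈ 12.6 mm

Secondary compression: S_s = C_α·H/(1+e_p)·log₁₀(t₂/t₁)
S_s = 0.009×2.8/(1+0.59)×log₁₀(14.3/2.3)
    = 0.01585 × 0.7936 = 0.01258 m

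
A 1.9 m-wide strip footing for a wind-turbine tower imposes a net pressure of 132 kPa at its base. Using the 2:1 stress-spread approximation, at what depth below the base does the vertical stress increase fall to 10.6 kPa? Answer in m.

2:1 spreading — at depth z the loaded area has grown by z in each plan dimension:
qB/(B+z) = Δσ_z ⇒ z = qB/Δσ_z − B = 132×1.9/10.6 − 1.9 = 21.76 m

z ≈ 21.8 m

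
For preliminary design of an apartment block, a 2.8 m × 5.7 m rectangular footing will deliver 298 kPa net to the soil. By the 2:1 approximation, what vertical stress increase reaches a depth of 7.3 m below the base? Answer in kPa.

By the 2:1 method the load spreads at 1 horizontal : 2 vertical, so at depth z the loaded area has grown by z in each plan dimension:
Δσ = qBL/((B+z)(L+z)) = 298×2.8×5.7/((2.8+7.3)(5.7+7.3)) = 36.223 kPa

Δσ_z ≈ 36.2 kPa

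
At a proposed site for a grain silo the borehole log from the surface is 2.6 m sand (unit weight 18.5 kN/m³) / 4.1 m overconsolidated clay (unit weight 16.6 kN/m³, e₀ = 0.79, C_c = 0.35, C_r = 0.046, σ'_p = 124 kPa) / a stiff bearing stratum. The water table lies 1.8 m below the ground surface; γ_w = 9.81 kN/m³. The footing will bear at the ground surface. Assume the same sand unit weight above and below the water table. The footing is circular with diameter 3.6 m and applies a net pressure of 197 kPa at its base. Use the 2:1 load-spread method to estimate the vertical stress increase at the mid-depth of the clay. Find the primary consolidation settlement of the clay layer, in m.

Mid-depth of clay below the ground surface: z = 2.6 + 4.1/2 = 4.65 m.
Total vertical stress at mid-clay: σ_v = 18.5×2.6 + 16.6×2.05 = 82.13 kPa.
Pore pressure: u = 9.81×(4.65 − 1.8) = 27.959 kPa.
Initial effective stress: σ'_0 = σ_v − u = 82.13 − 27.959 = 54.171 kPa.
Stress increase at mid-clay by the 2:1 spreading method:
Δσ ≈ qD²/(D+z)² = 197×3.6²/(3.6+4.65)² = 37.511 kPa
Final effective stress: σ'_f = 54.171 + 37.511 = 91.682 kPa.
σ'_f = 91.682 ≤ σ'_p = 124 kPa, so the clay remains overconsolidated and only the recompression index applies:
S_c = C_r·H/(1+e₀)·log₁₀(σ'_f/σ'_0) = 0.046×4.1/1.79×log₁₀(91.682/54.171)
    = 0.10536 × 0.22852 = 0.02408 m

S_c ≈ 0.0241 m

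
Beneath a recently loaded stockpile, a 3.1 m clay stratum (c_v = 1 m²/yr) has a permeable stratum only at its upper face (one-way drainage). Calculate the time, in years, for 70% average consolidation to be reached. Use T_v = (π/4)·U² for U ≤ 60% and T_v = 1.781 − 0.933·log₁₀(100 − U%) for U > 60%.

t ≈ 3.87 years

Drainage path length: H_d = H = 3.1 m (single drainage).
U > 60%: T_v = 1.781 − 0.933·log₁₀(100 − 70) = 0.40285.
t = T_v·H_d²/c_v = 0.40285×3.1²/1 = 3.871 years.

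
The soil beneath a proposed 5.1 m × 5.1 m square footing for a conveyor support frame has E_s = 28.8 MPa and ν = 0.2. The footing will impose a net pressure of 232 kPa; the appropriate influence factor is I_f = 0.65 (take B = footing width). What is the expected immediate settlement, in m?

Immediate (elastic) settlement: S_e = q·B·(1−ν²)/E_s · I_f.
E_s = 28.8 MPa = 28800 kPa.
S_e = 232 × 5.1 × (1 − 0.2²) / 28800 × 0.65
    = 232 × 5.1 × 0.96 / 28800 × 0.65
    = 0.02564 m

S_e ≈ 0.0256 m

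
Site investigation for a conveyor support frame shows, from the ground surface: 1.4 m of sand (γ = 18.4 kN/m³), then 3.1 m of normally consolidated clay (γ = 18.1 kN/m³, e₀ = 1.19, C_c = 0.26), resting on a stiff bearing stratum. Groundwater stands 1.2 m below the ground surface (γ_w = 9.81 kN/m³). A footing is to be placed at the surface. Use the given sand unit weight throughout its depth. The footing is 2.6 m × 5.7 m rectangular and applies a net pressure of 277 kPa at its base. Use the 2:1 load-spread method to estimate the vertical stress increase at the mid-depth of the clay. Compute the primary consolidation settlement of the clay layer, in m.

Mid-depth of clay below the ground surface: z = 1.4 + 3.1/2 = 2.95 m.
Total vertical stress at mid-clay: σ_v = 18.4×1.4 + 18.1×1.55 = 53.815 kPa.
Pore pressure: u = 9.81×(2.95 − 1.2) = 17.168 kPa.
Initial effective stress: σ'_0 = σ_v − u = 53.815 − 17.168 = 36.647 kPa.
Stress increase at mid-clay by the 2:1 spreading method:
Δσ = qBL/((B+z)(L+z)) = 277×2.6×5.7/((2.6+2.95)(5.7+2.95)) = 85.51 kPa
Final effective stress: σ'_f = σ'_0 + Δσ = 36.647 + 85.51 = 122.16 kPa.
Normally consolidated clay, so the full stress increment lies on the virgin compression line:
S_c = C_c·H/(1+e₀)·log₁₀(σ'_f/σ'_0) = 0.26×3.1/(1+1.19)×log₁₀(122.16/36.647)
    = 0.36804 × 0.52289 = 0.1924 m

S_c ≈ 0.192 m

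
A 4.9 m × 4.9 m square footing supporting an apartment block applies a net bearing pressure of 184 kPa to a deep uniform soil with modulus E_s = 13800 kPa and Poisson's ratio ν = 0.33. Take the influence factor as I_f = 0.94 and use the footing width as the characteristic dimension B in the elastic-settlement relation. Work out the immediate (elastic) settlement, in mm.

Immediate (elastic) settlement: S_e = q·B·(1−ν²)/E_s · I_f.
S_e = 184 × 4.9 × (1 − 0.33²) / 13800 × 0.94
    = 184 × 4.9 × 0.8911 / 13800 × 0.94
    = 0.05473 m = 54.73 mm

S_e ≈ 54.7 mm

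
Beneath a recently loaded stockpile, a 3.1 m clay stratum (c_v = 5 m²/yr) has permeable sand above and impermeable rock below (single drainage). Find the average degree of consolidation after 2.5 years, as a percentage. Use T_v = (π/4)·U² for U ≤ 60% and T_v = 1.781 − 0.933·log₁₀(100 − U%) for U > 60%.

Drainage path length: H_d = H = 3.1 m (single drainage).
T_v = c_v·t/H_d² = 5×2.5/3.1² = 1.3007.
T_v = 1.3007 corresponds to the U > 60% branch:
U = 1 − 10^((1.781 − T_v)/0.933)/100 = 0.9673

U ≈ 96.7 %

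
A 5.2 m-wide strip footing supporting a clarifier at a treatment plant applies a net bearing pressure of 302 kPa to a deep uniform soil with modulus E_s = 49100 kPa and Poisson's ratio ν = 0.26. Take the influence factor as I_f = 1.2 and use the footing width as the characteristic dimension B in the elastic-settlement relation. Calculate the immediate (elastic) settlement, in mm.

Immediate (elastic) settlement: S_e = q·B·(1−ν²)/E_s · I_f.
S_e = 302 × 5.2 × (1 − 0.26²) / 49100 × 1.2
    = 302 × 5.2 × 0.9324 / 49100 × 1.2
    = 0.03579 m = 35.79 mm

S_e ≈ 35.8 mm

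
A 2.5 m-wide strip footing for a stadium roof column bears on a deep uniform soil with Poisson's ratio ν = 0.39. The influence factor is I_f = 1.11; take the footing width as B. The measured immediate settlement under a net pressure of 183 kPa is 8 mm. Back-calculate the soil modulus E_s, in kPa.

S_e = q·B·(1−ν²)/E_s · I_f  ⇒  E_s = q·B·(1−ν²)·I_f / S_e.
E_s = 183 × 2.5 × 0.8479 × 1.11 / 0.008 = 53820 kPa

E_s ≈ 53800 kPa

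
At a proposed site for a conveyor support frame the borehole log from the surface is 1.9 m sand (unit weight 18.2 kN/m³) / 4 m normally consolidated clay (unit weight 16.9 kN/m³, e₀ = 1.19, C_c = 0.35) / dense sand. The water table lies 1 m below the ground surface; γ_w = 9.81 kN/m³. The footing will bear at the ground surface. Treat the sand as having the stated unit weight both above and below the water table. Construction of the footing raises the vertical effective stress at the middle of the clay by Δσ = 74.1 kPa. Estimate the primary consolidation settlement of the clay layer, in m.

Mid-depth of clay below the ground surface: z = 1.9 + 4/2 = 3.9 m.
Total vertical stress at mid-clay: σ_v = 18.2×1.9 + 16.9×2 = 68.38 kPa.
Pore pressure: u = 9.81×(3.9 − 1) = 28.449 kPa.
Initial effective stress: σ'_0 = σ_v − u = 68.38 − 28.449 = 39.931 kPa.
Final effective stress: σ'_f = σ'_0 + Δσ = 39.931 + 74.1 = 114.03 kPa.
Normally consolidated clay, so the full stress increment lies on the virgin compression line:
S_c = C_c·H/(1+e₀)·log₁₀(σ'_f/σ'_0) = 0.35×4/(1+1.19)×log₁₀(114.03/39.931)
    = 0.63927 × 0.45571 = 0.2913 m

S_c ≈ 0.291 m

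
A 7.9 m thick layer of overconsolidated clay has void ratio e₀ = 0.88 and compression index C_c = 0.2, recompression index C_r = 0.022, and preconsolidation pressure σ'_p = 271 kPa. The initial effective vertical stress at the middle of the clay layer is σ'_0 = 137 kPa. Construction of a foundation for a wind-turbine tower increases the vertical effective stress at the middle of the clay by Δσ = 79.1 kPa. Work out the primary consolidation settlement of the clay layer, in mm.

Final effective stress: σ'_f = 137 + 79.1 = 216.1 kPa.
σ'_f = 216.1 ≤ σ'_p = 271 kPa, so the clay remains overconsolidated and only the recompression index applies:
S_c = C_r·H/(1+e₀)·log₁₀(σ'_f/σ'_0) = 0.022×7.9/1.88×log₁₀(216.1/137)
    = 0.092446 × 0.19793 = 0.0183 m

S_c ≈ 18.3 mm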